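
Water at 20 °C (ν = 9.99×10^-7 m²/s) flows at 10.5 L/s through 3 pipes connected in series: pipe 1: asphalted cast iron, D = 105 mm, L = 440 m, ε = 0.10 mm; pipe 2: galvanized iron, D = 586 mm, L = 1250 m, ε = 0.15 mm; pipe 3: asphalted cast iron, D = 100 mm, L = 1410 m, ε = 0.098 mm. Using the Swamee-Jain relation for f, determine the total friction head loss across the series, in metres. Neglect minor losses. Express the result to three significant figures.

H ≈ 34.7 m

Pipe 1: V = 1.213 m/s, Re = 1.27×10^5, ε/D = 9.52×10^-4, f = 0.02170, h_1 = f(L/D)V²/2g = 6.814 m
Pipe 2: V = 0.03893 m/s, Re = 2.28×10^4, ε/D = 2.56×10^-4, f = 0.02565, h_2 = f(L/D)V²/2g = 0.004226 m
Pipe 3: V = 1.337 m/s, Re = 1.34×10^5, ε/D = 9.80×10^-4, f = 0.02171, h_3 = f(L/D)V²/2g = 27.89 m
Series → Q common, losses add: H = Σh = 34.71 m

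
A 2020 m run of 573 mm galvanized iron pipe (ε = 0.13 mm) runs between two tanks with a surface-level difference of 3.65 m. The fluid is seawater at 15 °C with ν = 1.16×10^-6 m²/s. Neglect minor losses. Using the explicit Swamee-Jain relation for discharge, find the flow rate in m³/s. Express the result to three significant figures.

Swamee-Jain (Type II): Q = -0.965·√(gD⁵h_f/L)·ln[ε/(3.7D) + √(3.17ν²L/(gD³h_f))]
√(gD⁵h_f/L) = √(9.81·0.573⁵·3.65/2020) = 0.03309
ε/(3.7D) = 6.13×10^-5; √(3.17ν²L/(gD³h_f)) = 3.58×10^-5
Q = -0.965·0.03309·ln(9.708×10^-5) = 0.2950 m³/s
Check: V = 1.14 m/s, Re = 5.65×10^5, f = 0.01561, h_f = 3.67 m ≈ 3.65 m ✓

Q ≈ 0.295 m³/s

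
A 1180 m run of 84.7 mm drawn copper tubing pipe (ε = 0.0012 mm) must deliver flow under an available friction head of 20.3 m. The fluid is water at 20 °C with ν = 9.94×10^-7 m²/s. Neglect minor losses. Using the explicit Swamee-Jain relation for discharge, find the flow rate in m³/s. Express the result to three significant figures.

Swamee-Jain (Type II): Q = -0.965·√(gD⁵h_f/L)·ln[ε/(3.7D) + √(3.17ν²L/(gD³h_f))]
√(gD⁵h_f/L) = √(9.81·0.0847⁵·20.3/1180) = 8.577×10^-4
ε/(3.7D) = 3.83×10^-6; √(3.17ν²L/(gD³h_f)) = 1.75×10^-4
Q = -0.965·8.577×10^-4·ln(1.786×10^-4) = 0.007143 m³/s
Check: V = 1.27 m/s, Re = 1.08×10^5, f = 0.01767, h_f = 20.2 m ≈ 20.3 m ✓

Q ≈ 0.00714 m³/s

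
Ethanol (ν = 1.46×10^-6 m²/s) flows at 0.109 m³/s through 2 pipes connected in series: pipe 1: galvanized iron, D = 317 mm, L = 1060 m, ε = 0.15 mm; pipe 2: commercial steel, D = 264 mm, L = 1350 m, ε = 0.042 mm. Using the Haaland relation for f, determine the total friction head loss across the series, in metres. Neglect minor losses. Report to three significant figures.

Pipe 1: V = 1.381 m/s, Re = 3.00×10^5, ε/D = 4.73×10^-4, f = 0.01792, h_1 = f(L/D)V²/2g = 5.824 m
Pipe 2: V = 1.991 m/s, Re = 3.60×10^5, ε/D = 1.59×10^-4, f = 0.01540, h_2 = f(L/D)V²/2g = 15.92 m
Series → Q common, losses add: H = Σh = 21.74 m

H ≈ 21.7 m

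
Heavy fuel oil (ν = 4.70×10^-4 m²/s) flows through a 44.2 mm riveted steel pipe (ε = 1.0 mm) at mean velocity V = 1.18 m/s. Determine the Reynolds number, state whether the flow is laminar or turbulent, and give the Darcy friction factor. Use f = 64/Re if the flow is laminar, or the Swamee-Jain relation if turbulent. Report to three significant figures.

Re ≈ 111; laminar; f = 64/Re ≈ 0.577

Re = VD/ν = 1.180·0.0442/4.70×10^-4 = 111
Re < 2300 → laminar → f = 64/Re = 0.5767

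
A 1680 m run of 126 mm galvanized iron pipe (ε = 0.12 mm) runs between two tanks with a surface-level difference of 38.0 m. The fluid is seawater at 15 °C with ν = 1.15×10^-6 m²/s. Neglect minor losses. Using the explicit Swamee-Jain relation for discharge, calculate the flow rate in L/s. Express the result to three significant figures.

Q ≈ 20.4 L/s

Swamee-Jain (Type II): Q = -0.965·√(gD⁵h_f/L)·ln[ε/(3.7D) + √(3.17ν²L/(gD³h_f))]
√(gD⁵h_f/L) = √(9.81·0.126⁵·38.0/1680) = 0.002655
ε/(3.7D) = 2.57×10^-4; √(3.17ν²L/(gD³h_f)) = 9.72×10^-5
Q = -0.965·0.002655·ln(3.546×10^-4) = 0.02035 m³/s
Check: V = 1.63 m/s, Re = 1.79×10^5, f = 0.02115, h_f = 38.3 m ≈ 38.0 m ✓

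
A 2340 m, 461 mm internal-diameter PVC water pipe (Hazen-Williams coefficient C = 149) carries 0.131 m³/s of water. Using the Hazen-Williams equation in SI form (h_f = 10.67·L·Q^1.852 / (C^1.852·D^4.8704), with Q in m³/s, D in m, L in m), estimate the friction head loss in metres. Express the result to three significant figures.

h_f ≈ 2.38 m

h_f = 10.67·2340·0.131^1.852 / (149^1.852·0.461^4.8704) = 2.375 m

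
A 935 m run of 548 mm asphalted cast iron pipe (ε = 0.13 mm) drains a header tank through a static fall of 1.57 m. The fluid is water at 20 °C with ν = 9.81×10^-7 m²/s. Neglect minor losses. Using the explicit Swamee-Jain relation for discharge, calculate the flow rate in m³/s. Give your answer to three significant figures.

Q ≈ 0.254 m³/s

Swamee-Jain (Type II): Q = -0.965·√(gD⁵h_f/L)·ln[ε/(3.7D) + √(3.17ν²L/(gD³h_f))]
√(gD⁵h_f/L) = √(9.81·0.548⁵·1.57/935) = 0.02853
ε/(3.7D) = 6.41×10^-5; √(3.17ν²L/(gD³h_f)) = 3.35×10^-5
Q = -0.965·0.02853·ln(9.766×10^-5) = 0.2542 m³/s
Check: V = 1.08 m/s, Re = 6.02×10^5, f = 0.01563, h_f = 1.58 m ≈ 1.57 m ✓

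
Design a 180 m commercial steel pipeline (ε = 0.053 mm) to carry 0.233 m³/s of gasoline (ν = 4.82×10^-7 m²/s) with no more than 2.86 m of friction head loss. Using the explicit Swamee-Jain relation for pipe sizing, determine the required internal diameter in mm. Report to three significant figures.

D ≈ 333 mm

Swamee-Jain (Type III): D = 0.66·[ε^1.25·(LQ²/(gh_f))^4.75 + ν·Q^9.4·(L/(gh_f))^5.2]^0.04
LQ²/(gh_f) = 0.3483; L/(gh_f) = 6.416
Term 1 = ε^1.25·(…)^4.75 = 3.02×10^-8; Term 2 = ν·Q^9.4·(…)^5.2 = 8.59×10^-9
D = 0.66·(3.02×10^-8 + 8.59×10^-9)^0.04 = 0.3335 m = 333 mm
Check: V = 2.67 m/s, Re = 1.85×10^6, f = 0.01383, h_f = 2.71 m ≈ 2.86 m ✓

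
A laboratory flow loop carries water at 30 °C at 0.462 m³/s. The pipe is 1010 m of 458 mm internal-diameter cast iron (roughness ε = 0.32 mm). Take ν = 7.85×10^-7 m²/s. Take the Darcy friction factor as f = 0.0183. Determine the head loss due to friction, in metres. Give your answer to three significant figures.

h_f ≈ 16.2 m

V = 4Q/(πD²) = 4·0.462/(π·0.458²) = 2.804 m/s
h_f = f(L/D)V²/(2g) = 0.01830·(1010/0.458)·2.804²/(2·9.81) = 16.18 m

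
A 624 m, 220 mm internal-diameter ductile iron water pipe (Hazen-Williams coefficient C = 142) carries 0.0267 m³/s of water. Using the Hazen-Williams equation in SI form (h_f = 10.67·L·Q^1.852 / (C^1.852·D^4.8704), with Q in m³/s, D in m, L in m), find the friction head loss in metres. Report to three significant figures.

h_f ≈ 1.34 m

h_f = 10.67·624·0.0267^1.852 / (142^1.852·0.220^4.8704) = 1.336 m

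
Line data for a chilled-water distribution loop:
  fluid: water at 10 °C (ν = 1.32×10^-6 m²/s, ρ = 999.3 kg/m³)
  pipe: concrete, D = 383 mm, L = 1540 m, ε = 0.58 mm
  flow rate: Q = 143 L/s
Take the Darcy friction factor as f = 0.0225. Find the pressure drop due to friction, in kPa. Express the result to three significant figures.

Δp ≈ 69.6 kPa

V = 4Q/(πD²) = 4·0.143/(π·0.383²) = 1.241 m/s
h_f = f(L/D)V²/(2g) = 0.02250·(1540/0.383)·1.241²/(2·9.81) = 7.104 m
Δp = ρg·h_f = 999.3·9.81·7.104 = 69.64 kPa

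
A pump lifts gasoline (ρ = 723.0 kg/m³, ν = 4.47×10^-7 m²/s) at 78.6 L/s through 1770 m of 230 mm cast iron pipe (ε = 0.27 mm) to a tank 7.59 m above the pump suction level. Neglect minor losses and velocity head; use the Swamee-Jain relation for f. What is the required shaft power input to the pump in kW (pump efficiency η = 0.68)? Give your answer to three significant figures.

P_shaft ≈ 30.1 kW

V = 4Q/(πD²) = 1.892 m/s; Re = 9.73×10^5; ε/D = 0.00117; f = 0.02079
h_f = f(L/D)V²/2g = 29.19 m
Total head H = z + h_f = 7.59 + 29.19 = 36.78 m
P_hyd = ρgQH = 723.0·9.81·0.0786·36.78 = 20.50 kW
P_shaft = P_hyd/η = 20.50/0.68 = 30.15 kW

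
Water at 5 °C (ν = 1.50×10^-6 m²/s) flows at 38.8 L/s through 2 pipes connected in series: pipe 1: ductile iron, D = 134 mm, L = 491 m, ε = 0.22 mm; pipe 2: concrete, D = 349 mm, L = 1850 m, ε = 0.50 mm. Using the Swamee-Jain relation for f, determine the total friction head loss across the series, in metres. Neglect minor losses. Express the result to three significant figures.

Pipe 1: V = 2.751 m/s, Re = 2.46×10^5, ε/D = 0.00164, f = 0.02323, h_1 = f(L/D)V²/2g = 32.85 m
Pipe 2: V = 0.4056 m/s, Re = 9.44×10^4, ε/D = 0.00143, f = 0.02385, h_2 = f(L/D)V²/2g = 1.060 m
Series → Q common, losses add: H = Σh = 33.91 m

H ≈ 33.9 m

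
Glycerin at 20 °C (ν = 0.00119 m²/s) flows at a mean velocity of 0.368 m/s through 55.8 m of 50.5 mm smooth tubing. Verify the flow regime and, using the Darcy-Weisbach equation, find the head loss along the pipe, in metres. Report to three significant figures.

h_f ≈ 31.3 m

Re = VD/ν = 0.368·0.05050/0.00119 = 15.6 → laminar (Re < 2300)
f = 64/Re = 4.098
h_f = f(L/D)V²/(2g) = 4.098·(55.8/0.05050)·0.368²/(2·9.81) = 31.26 m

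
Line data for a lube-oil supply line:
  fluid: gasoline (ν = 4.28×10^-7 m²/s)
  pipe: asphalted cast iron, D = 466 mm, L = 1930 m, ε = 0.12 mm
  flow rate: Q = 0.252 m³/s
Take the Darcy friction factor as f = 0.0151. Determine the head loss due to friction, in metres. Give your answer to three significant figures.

V = 4Q/(πD²) = 4·0.252/(π·0.466²) = 1.478 m/s
h_f = f(L/D)V²/(2g) = 0.01510·(1930/0.466)·1.478²/(2·9.81) = 6.959 m

h_f ≈ 6.96 m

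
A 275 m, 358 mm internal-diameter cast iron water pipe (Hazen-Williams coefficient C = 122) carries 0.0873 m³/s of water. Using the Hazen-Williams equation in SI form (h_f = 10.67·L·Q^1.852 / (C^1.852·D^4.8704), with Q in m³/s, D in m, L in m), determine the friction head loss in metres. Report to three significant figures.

h_f ≈ 0.653 m

h_f = 10.67·275·0.0873^1.852 / (122^1.852·0.358^4.8704) = 0.6533 m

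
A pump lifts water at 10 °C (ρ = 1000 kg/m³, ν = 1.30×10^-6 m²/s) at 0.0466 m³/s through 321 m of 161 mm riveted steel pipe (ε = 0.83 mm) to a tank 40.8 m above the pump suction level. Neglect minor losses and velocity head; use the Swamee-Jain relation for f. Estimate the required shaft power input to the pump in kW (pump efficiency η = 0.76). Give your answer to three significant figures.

P_shaft ≈ 34.5 kW

V = 4Q/(πD²) = 2.289 m/s; Re = 2.83×10^5; ε/D = 0.00516; f = 0.03112
h_f = f(L/D)V²/2g = 16.57 m
Total head H = z + h_f = 40.8 + 16.57 = 57.37 m
P_hyd = ρgQH = 1000·9.81·0.0466·57.37 = 26.23 kW
P_shaft = P_hyd/η = 26.23/0.76 = 34.51 kW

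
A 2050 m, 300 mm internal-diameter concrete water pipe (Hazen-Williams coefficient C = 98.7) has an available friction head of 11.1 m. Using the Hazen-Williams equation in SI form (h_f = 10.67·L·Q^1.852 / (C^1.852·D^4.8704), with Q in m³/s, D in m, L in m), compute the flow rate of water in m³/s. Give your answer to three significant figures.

Q ≈ 0.0692 m³/s

Rearranging: Q = [h_f·C^1.852·D^4.8704 / (10.67·L)]^(1/1.852)
Q = [11.1·98.7^1.852·0.300^4.8704 / (10.67·2050)]^0.540 = 0.06923 m³/s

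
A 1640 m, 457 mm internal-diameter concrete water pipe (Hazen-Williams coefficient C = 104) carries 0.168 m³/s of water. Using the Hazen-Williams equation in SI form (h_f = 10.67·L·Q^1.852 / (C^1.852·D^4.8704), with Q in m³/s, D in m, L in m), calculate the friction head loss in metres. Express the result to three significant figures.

h_f ≈ 5.36 m

h_f = 10.67·1640·0.168^1.852 / (104^1.852·0.457^4.8704) = 5.359 m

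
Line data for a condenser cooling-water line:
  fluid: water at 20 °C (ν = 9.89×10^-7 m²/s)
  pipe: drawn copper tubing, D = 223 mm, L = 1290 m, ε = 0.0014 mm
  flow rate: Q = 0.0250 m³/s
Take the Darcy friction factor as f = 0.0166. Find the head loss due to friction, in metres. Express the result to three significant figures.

h_f ≈ 2.01 m

V = 4Q/(πD²) = 4·0.0250/(π·0.223²) = 0.6401 m/s
h_f = f(L/D)V²/(2g) = 0.01660·(1290/0.223)·0.6401²/(2·9.81) = 2.005 m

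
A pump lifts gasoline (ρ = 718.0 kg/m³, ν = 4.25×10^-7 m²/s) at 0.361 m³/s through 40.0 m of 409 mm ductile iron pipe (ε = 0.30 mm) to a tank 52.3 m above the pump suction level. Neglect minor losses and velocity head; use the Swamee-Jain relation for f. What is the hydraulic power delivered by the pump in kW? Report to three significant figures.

P_hyd ≈ 135 kW

V = 4Q/(πD²) = 2.748 m/s; Re = 2.64×10^6; ε/D = 7.33×10^-4; f = 0.01844
h_f = f(L/D)V²/2g = 0.6938 m
Total head H = z + h_f = 52.3 + 0.6938 = 52.99 m
P_hyd = ρgQH = 718.0·9.81·0.361·52.99 = 134.7 kW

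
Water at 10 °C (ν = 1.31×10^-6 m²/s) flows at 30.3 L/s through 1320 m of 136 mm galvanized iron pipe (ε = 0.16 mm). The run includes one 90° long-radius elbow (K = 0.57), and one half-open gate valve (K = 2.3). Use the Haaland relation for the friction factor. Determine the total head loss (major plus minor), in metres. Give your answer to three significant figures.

H_L ≈ 46.9 m

V = 4Q/(πD²) = 2.086 m/s; V²/2g = 0.2217 m
Re = 2.17×10^5, ε/D = 0.00118 → f = 0.02151 (Haaland)
Major: h_f = f(L/D)·V²/2g = 0.02151·9706·0.2217 = 46.30 m
Minor: ΣK = 2.87; h_m = ΣK·V²/2g = 0.6364 m
Total H_L = 46.30 + 0.6364 = 46.93 m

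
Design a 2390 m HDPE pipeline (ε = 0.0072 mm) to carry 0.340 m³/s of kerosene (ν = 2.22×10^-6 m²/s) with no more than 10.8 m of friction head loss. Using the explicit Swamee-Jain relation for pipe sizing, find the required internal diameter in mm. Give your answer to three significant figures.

D ≈ 500 mm

Swamee-Jain (Type III): D = 0.66·[ε^1.25·(LQ²/(gh_f))^4.75 + ν·Q^9.4·(L/(gh_f))^5.2]^0.04
LQ²/(gh_f) = 2.608; L/(gh_f) = 22.56
Term 1 = ε^1.25·(…)^4.75 = 3.54×10^-5; Term 2 = ν·Q^9.4·(…)^5.2 = 9.54×10^-4
D = 0.66·(3.54×10^-5 + 9.54×10^-4)^0.04 = 0.5004 m = 500 mm
Check: V = 1.73 m/s, Re = 3.90×10^5, f = 0.01389, h_f = 10.1 m ≈ 10.8 m ✓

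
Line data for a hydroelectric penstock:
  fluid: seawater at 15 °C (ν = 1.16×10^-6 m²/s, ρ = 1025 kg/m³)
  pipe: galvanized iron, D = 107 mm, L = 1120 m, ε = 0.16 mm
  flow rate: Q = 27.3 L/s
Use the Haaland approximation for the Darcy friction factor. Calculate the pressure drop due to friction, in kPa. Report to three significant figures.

Δp ≈ 1110 kPa

V = 4Q/(πD²) = 4·0.0273/(π·0.107²) = 3.036 m/s
Re = VD/ν = 3.036·0.107/1.16×10^-6 = 2.80×10^5 → turbulent
ε/D = 0.16/107 = 0.00150
Haaland: f = 0.02244
h_f = f(L/D)V²/(2g) = 0.02244·(1120/0.107)·3.036²/(2·9.81) = 110.4 m
Δp = ρg·h_f = 1025·9.81·110.4 = 1110 kPa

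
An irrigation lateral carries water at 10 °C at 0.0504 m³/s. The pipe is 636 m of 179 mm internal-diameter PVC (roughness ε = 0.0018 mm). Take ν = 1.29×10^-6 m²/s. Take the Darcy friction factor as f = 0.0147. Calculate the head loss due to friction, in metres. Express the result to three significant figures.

h_f ≈ 10.7 m

V = 4Q/(πD²) = 4·0.0504/(π·0.179²) = 2.003 m/s
h_f = f(L/D)V²/(2g) = 0.01470·(636/0.179)·2.003²/(2·9.81) = 10.68 m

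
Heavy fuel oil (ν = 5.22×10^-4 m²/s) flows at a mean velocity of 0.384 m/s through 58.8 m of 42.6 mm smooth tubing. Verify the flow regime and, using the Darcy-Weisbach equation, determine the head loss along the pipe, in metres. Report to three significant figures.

Re = VD/ν = 0.384·0.04260/5.22×10^-4 = 31.3 → laminar (Re < 2300)
f = 64/Re = 2.042
h_f = f(L/D)V²/(2g) = 2.042·(58.8/0.04260)·0.384²/(2·9.81) = 21.19 m

h_f ≈ 21.2 m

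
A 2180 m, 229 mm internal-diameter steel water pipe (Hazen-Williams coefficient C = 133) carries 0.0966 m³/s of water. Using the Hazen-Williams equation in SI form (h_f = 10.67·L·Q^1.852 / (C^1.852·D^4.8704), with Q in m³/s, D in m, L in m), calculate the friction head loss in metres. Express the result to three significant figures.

h_f = 10.67·2180·0.0966^1.852 / (133^1.852·0.229^4.8704) = 46.91 m

h_f ≈ 46.9 m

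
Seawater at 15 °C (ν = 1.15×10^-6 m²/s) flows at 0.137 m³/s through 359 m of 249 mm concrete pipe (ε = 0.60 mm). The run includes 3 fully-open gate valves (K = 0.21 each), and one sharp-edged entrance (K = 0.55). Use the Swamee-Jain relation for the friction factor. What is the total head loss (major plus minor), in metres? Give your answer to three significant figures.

V = 4Q/(πD²) = 2.813 m/s; V²/2g = 0.4034 m
Re = 6.09×10^5, ε/D = 0.00241 → f = 0.02499 (Swamee-Jain)
Major: h_f = f(L/D)·V²/2g = 0.02499·1442·0.4034 = 14.53 m
Minor: ΣK = 1.18; h_m = ΣK·V²/2g = 0.4760 m
Total H_L = 14.53 + 0.4760 = 15.01 m

H_L ≈ 15.0 m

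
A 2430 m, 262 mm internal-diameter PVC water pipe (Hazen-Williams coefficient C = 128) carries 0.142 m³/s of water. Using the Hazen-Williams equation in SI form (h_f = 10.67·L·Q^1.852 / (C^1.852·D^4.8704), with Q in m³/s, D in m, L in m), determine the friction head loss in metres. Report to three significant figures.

h_f ≈ 59.5 m

h_f = 10.67·2430·0.142^1.852 / (128^1.852·0.262^4.8704) = 59.48 m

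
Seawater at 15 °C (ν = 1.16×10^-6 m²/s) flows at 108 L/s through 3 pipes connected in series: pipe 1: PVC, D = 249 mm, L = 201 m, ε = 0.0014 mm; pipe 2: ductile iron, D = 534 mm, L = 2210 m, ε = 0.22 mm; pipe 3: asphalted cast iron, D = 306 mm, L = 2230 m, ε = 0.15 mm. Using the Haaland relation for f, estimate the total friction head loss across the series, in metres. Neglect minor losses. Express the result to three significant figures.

H ≈ 17.8 m

Pipe 1: V = 2.218 m/s, Re = 4.76×10^5, ε/D = 5.62×10^-6, f = 0.01324, h_1 = f(L/D)V²/2g = 2.679 m
Pipe 2: V = 0.4822 m/s, Re = 2.22×10^5, ε/D = 4.12×10^-4, f = 0.01798, h_2 = f(L/D)V²/2g = 0.8821 m
Pipe 3: V = 1.469 m/s, Re = 3.87×10^5, ε/D = 4.90×10^-4, f = 0.01774, h_3 = f(L/D)V²/2g = 14.21 m
Series → Q common, losses add: H = Σh = 17.77 m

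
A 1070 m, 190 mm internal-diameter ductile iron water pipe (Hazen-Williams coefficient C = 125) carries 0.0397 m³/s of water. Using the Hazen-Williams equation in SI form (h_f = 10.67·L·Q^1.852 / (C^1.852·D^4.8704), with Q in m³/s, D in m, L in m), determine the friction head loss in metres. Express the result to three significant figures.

h_f = 10.67·1070·0.0397^1.852 / (125^1.852·0.190^4.8704) = 12.35 m

h_f ≈ 12.4 m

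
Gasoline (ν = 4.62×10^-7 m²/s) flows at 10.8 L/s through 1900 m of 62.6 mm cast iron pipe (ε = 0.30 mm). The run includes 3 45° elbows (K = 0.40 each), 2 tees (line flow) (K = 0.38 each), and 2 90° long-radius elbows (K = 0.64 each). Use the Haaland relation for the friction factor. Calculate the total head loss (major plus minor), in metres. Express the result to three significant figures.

V = 4Q/(πD²) = 3.509 m/s; V²/2g = 0.6276 m
Re = 4.75×10^5, ε/D = 0.00479 → f = 0.03023 (Haaland)
Major: h_f = f(L/D)·V²/2g = 0.03023·30351·0.6276 = 575.8 m
Minor: ΣK = 3.24; h_m = ΣK·V²/2g = 2.033 m
Total H_L = 575.8 + 2.033 = 577.8 m

H_L ≈ 578 m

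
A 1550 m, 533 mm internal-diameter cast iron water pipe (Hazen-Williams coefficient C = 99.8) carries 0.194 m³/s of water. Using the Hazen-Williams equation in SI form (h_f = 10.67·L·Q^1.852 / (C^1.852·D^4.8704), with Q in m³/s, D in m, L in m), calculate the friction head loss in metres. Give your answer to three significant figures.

h_f = 10.67·1550·0.194^1.852 / (99.8^1.852·0.533^4.8704) = 3.373 m

h_f ≈ 3.37 m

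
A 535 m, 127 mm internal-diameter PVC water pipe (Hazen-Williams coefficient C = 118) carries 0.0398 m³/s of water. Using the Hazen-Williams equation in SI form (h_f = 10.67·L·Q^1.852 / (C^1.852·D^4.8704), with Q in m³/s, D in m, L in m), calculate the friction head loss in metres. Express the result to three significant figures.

h_f = 10.67·535·0.0398^1.852 / (118^1.852·0.127^4.8704) = 49.11 m

h_f ≈ 49.1 m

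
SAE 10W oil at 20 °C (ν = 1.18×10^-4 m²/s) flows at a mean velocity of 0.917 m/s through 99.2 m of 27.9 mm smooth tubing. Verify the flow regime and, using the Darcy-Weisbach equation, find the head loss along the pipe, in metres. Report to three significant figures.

h_f ≈ 45.0 m

Re = VD/ν = 0.917·0.02790/1.18×10^-4 = 217 → laminar (Re < 2300)
f = 64/Re = 0.2952
h_f = f(L/D)V²/(2g) = 0.2952·(99.2/0.02790)·0.917²/(2·9.81) = 44.98 m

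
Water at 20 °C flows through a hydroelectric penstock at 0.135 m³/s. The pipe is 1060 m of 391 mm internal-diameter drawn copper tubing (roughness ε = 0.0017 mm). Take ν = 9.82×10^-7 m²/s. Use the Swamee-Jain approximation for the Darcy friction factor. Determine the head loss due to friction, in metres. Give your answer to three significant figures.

V = 4Q/(πD²) = 4·0.135/(π·0.391²) = 1.124 m/s
Re = VD/ν = 1.124·0.391/9.82×10^-7 = 4.48×10^5 → turbulent
ε/D = 0.0017/391 = 4.35×10^-6
Swamee-Jain: f = 0.01342
h_f = f(L/D)V²/(2g) = 0.01342·(1060/0.391)·1.124²/(2·9.81) = 2.344 m

h_f ≈ 2.34 m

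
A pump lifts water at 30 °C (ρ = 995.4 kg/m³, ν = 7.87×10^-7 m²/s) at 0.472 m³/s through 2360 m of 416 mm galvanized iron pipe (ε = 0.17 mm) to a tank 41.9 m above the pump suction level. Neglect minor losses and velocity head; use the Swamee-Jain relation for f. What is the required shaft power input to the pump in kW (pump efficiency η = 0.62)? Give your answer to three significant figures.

P_shaft ≈ 736 kW

V = 4Q/(πD²) = 3.473 m/s; Re = 1.84×10^6; ε/D = 4.09×10^-4; f = 0.01637
h_f = f(L/D)V²/2g = 57.09 m
Total head H = z + h_f = 41.9 + 57.09 = 98.99 m
P_hyd = ρgQH = 995.4·9.81·0.472·98.99 = 456.2 kW
P_shaft = P_hyd/η = 456.2/0.62 = 735.9 kW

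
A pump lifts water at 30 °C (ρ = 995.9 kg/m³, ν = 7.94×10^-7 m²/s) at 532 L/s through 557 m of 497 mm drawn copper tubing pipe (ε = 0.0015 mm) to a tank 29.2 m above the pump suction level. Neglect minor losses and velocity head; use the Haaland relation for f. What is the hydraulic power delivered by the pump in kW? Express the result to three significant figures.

P_hyd ≈ 176 kW

V = 4Q/(πD²) = 2.742 m/s; Re = 1.72×10^6; ε/D = 3.02×10^-6; f = 0.01067
h_f = f(L/D)V²/2g = 4.585 m
Total head H = z + h_f = 29.2 + 4.585 = 33.78 m
P_hyd = ρgQH = 995.9·9.81·0.532·33.78 = 175.6 kW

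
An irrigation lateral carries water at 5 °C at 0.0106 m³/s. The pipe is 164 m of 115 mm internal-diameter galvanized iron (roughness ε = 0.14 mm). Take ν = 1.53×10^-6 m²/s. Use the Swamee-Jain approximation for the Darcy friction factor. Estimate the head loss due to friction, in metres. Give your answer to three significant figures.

V = 4Q/(πD²) = 4·0.0106/(π·0.115²) = 1.021 m/s
Re = VD/ν = 1.021·0.115/1.53×10^-6 = 7.67×10^4 → turbulent
ε/D = 0.14/115 = 0.00122
Swamee-Jain: f = 0.02364
h_f = f(L/D)V²/(2g) = 0.02364·(164/0.115)·1.021²/(2·9.81) = 1.789 m

h_f ≈ 1.79 m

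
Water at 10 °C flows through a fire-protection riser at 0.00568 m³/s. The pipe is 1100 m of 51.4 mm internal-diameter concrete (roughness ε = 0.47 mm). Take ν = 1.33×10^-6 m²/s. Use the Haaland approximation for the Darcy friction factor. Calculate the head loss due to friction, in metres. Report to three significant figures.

h_f ≈ 306 m

V = 4Q/(πD²) = 4·0.00568/(π·0.0514²) = 2.737 m/s
Re = VD/ν = 2.737·0.0514/1.33×10^-6 = 1.06×10^5 → turbulent
ε/D = 0.47/51.4 = 0.00914
Haaland: f = 0.03741
h_f = f(L/D)V²/(2g) = 0.03741·(1100/0.0514)·2.737²/(2·9.81) = 305.8 m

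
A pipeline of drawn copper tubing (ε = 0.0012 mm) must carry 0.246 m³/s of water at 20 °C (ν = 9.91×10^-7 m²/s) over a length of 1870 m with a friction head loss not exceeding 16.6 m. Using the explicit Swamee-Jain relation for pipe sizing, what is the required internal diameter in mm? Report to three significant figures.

Swamee-Jain (Type III): D = 0.66·[ε^1.25·(LQ²/(gh_f))^4.75 + ν·Q^9.4·(L/(gh_f))^5.2]^0.04
LQ²/(gh_f) = 0.6949; L/(gh_f) = 11.48
Term 1 = ε^1.25·(…)^4.75 = 7.05×10^-9; Term 2 = ν·Q^9.4·(…)^5.2 = 6.07×10^-7
D = 0.66·(7.05×10^-9 + 6.07×10^-7)^0.04 = 0.3725 m = 372 mm
Check: V = 2.26 m/s, Re = 8.49×10^5, f = 0.01201, h_f = 15.7 m ≈ 16.6 m ✓

D ≈ 372 mm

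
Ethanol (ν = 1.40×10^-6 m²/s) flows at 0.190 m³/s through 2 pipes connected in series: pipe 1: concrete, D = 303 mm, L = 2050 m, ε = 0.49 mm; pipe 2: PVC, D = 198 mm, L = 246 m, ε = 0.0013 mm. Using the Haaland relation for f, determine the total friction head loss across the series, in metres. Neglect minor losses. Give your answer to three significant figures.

Pipe 1: V = 2.635 m/s, Re = 5.70×10^5, ε/D = 0.00162, f = 0.02252, h_1 = f(L/D)V²/2g = 53.93 m
Pipe 2: V = 6.171 m/s, Re = 8.73×10^5, ε/D = 6.57×10^-6, f = 0.01196, h_2 = f(L/D)V²/2g = 28.84 m
Series → Q common, losses add: H = Σh = 82.77 m

H ≈ 82.8 m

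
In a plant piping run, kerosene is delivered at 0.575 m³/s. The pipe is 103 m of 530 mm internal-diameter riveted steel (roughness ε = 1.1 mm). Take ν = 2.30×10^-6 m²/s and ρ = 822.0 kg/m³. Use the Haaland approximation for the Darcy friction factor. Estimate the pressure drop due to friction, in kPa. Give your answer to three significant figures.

V = 4Q/(πD²) = 4·0.575/(π·0.530²) = 2.606 m/s
Re = VD/ν = 2.606·0.530/2.30×10^-6 = 6.01×10^5 → turbulent
ε/D = 1.1/530 = 0.00208
Haaland: f = 0.02396
h_f = f(L/D)V²/(2g) = 0.02396·(103/0.530)·2.606²/(2·9.81) = 1.612 m
Δp = ρg·h_f = 822.0·9.81·1.612 = 13.00 kPa

Δp ≈ 13.0 kPa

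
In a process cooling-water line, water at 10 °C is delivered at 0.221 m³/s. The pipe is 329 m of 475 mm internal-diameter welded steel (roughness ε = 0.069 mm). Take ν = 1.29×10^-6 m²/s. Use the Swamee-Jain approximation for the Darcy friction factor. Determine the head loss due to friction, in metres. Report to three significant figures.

V = 4Q/(πD²) = 4·0.221/(π·0.475²) = 1.247 m/s
Re = VD/ν = 1.247·0.475/1.29×10^-6 = 4.59×10^5 → turbulent
ε/D = 0.069/475 = 1.45×10^-4
Swamee-Jain: f = 0.01510
h_f = f(L/D)V²/(2g) = 0.01510·(329/0.475)·1.247²/(2·9.81) = 0.8291 m

h_f ≈ 0.829 m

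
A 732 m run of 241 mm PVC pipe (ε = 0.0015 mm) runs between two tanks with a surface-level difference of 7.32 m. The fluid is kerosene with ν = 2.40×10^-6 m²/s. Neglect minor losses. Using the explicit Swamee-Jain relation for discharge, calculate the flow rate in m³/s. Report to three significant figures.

Swamee-Jain (Type II): Q = -0.965·√(gD⁵h_f/L)·ln[ε/(3.7D) + √(3.17ν²L/(gD³h_f))]
√(gD⁵h_f/L) = √(9.81·0.241⁵·7.32/732) = 0.008931
ε/(3.7D) = 1.68×10^-6; √(3.17ν²L/(gD³h_f)) = 1.15×10^-4
Q = -0.965·0.008931·ln(1.170×10^-4) = 0.07802 m³/s
Check: V = 1.71 m/s, Re = 1.72×10^5, f = 0.01606, h_f = 7.27 m ≈ 7.32 m ✓

Q ≈ 0.0780 m³/s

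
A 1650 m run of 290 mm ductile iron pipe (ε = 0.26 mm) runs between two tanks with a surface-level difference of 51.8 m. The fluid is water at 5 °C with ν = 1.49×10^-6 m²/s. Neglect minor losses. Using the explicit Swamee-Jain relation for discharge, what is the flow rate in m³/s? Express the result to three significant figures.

Swamee-Jain (Type II): Q = -0.965·√(gD⁵h_f/L)·ln[ε/(3.7D) + √(3.17ν²L/(gD³h_f))]
√(gD⁵h_f/L) = √(9.81·0.290⁵·51.8/1650) = 0.02513
ε/(3.7D) = 2.42×10^-4; √(3.17ν²L/(gD³h_f)) = 3.06×10^-5
Q = -0.965·0.02513·ln(2.729×10^-4) = 0.1990 m³/s
Check: V = 3.01 m/s, Re = 5.86×10^5, f = 0.01979, h_f = 52.1 m ≈ 51.8 m ✓

Q ≈ 0.199 m³/s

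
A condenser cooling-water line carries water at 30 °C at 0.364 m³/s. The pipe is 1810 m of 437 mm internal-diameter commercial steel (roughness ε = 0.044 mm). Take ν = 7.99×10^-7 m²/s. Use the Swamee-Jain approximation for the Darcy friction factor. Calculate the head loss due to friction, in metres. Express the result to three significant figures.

V = 4Q/(πD²) = 4·0.364/(π·0.437²) = 2.427 m/s
Re = VD/ν = 2.427·0.437/7.99×10^-7 = 1.33×10^6 → turbulent
ε/D = 0.044/437 = 1.01×10^-4
Swamee-Jain: f = 0.01323
h_f = f(L/D)V²/(2g) = 0.01323·(1810/0.437)·2.427²/(2·9.81) = 16.45 m

h_f ≈ 16.4 m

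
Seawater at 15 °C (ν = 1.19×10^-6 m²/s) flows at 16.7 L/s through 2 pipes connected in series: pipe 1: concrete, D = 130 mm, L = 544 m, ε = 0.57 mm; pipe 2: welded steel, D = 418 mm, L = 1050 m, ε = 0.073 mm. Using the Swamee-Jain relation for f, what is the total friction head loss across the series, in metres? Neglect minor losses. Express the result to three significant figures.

Pipe 1: V = 1.258 m/s, Re = 1.37×10^5, ε/D = 0.00438, f = 0.03016, h_1 = f(L/D)V²/2g = 10.18 m
Pipe 2: V = 0.1217 m/s, Re = 4.27×10^4, ε/D = 1.75×10^-4, f = 0.02215, h_2 = f(L/D)V²/2g = 0.04201 m
Series → Q common, losses add: H = Σh = 10.23 m

H ≈ 10.2 m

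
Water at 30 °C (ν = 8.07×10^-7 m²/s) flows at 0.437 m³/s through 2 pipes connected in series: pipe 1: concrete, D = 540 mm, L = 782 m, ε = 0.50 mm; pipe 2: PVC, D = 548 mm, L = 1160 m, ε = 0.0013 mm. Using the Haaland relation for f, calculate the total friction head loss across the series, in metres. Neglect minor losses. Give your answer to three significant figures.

H ≈ 9.40 m

Pipe 1: V = 1.908 m/s, Re = 1.28×10^6, ε/D = 9.26×10^-4, f = 0.01953, h_1 = f(L/D)V²/2g = 5.249 m
Pipe 2: V = 1.853 m/s, Re = 1.26×10^6, ε/D = 2.37×10^-6, f = 0.01120, h_2 = f(L/D)V²/2g = 4.147 m
Series → Q common, losses add: H = Σh = 9.396 m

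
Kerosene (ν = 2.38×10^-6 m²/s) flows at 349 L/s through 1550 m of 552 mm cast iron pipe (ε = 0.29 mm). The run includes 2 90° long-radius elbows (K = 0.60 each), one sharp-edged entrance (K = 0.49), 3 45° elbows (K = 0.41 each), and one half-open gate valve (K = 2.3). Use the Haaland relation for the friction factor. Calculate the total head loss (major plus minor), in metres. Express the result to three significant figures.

H_L ≈ 6.07 m

V = 4Q/(πD²) = 1.458 m/s; V²/2g = 0.1084 m
Re = 3.38×10^5, ε/D = 5.25×10^-4 → f = 0.01809 (Haaland)
Major: h_f = f(L/D)·V²/2g = 0.01809·2808·0.1084 = 5.505 m
Minor: ΣK = 5.22; h_m = ΣK·V²/2g = 0.5658 m
Total H_L = 5.505 + 0.5658 = 6.071 m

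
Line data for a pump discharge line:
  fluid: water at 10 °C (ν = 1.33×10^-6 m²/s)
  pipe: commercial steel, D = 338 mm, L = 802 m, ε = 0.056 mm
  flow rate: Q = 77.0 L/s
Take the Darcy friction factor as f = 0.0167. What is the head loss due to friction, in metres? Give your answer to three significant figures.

V = 4Q/(πD²) = 4·0.0770/(π·0.338²) = 0.8582 m/s
h_f = f(L/D)V²/(2g) = 0.01670·(802/0.338)·0.8582²/(2·9.81) = 1.487 m

h_f ≈ 1.49 m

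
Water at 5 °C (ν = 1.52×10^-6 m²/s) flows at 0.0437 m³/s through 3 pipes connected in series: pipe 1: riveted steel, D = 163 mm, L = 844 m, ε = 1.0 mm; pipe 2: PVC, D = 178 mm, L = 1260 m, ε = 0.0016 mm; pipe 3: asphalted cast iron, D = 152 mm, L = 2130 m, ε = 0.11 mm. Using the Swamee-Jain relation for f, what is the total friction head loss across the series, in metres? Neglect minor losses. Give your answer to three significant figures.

Pipe 1: V = 2.094 m/s, Re = 2.25×10^5, ε/D = 0.00613, f = 0.03287, h_1 = f(L/D)V²/2g = 38.04 m
Pipe 2: V = 1.756 m/s, Re = 2.06×10^5, ε/D = 8.99×10^-6, f = 0.01553, h_2 = f(L/D)V²/2g = 17.28 m
Pipe 3: V = 2.408 m/s, Re = 2.41×10^5, ε/D = 7.24×10^-4, f = 0.01977, h_3 = f(L/D)V²/2g = 81.89 m
Series → Q common, losses add: H = Σh = 137.2 m

H ≈ 137 m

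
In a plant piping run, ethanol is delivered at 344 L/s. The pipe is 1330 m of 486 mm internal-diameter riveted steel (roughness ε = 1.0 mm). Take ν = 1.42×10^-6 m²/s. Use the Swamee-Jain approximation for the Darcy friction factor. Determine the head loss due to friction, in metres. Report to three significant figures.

V = 4Q/(πD²) = 4·0.344/(π·0.486²) = 1.854 m/s
Re = VD/ν = 1.854·0.486/1.42×10^-6 = 6.35×10^5 → turbulent
ε/D = 1.0/486 = 0.00206
Swamee-Jain: f = 0.02398
h_f = f(L/D)V²/(2g) = 0.02398·(1330/0.486)·1.854²/(2·9.81) = 11.50 m

h_f ≈ 11.5 m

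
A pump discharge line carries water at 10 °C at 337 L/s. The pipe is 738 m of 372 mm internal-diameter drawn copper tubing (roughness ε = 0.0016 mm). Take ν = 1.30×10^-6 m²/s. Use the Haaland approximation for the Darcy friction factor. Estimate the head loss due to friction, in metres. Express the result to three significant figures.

V = 4Q/(πD²) = 4·0.337/(π·0.372²) = 3.101 m/s
Re = VD/ν = 3.101·0.372/1.30×10^-6 = 8.87×10^5 → turbulent
ε/D = 0.0016/372 = 4.30×10^-6
Haaland: f = 0.01189
h_f = f(L/D)V²/(2g) = 0.01189·(738/0.372)·3.101²/(2·9.81) = 11.56 m

h_f ≈ 11.6 m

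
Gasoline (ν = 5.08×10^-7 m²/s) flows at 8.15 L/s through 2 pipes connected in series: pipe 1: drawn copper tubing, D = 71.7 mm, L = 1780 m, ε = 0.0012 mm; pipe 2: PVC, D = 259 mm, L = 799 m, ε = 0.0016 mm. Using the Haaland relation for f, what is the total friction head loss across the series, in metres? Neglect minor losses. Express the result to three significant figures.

Pipe 1: V = 2.019 m/s, Re = 2.85×10^5, ε/D = 1.67×10^-5, f = 0.01462, h_1 = f(L/D)V²/2g = 75.35 m
Pipe 2: V = 0.1547 m/s, Re = 7.89×10^4, ε/D = 6.18×10^-6, f = 0.01876, h_2 = f(L/D)V²/2g = 0.07059 m
Series → Q common, losses add: H = Σh = 75.42 m

H ≈ 75.4 m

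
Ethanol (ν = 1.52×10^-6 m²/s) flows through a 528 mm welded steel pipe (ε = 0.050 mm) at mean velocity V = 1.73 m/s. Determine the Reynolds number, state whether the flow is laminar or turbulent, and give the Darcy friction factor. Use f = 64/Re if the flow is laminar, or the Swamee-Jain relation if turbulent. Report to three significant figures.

Re = VD/ν = 1.730·0.528/1.52×10^-6 = 6.01×10^5
Re > 4000 → turbulent; ε/D = 9.47×10^-5
Swamee-Jain: f = 0.01411

Re ≈ 6.01×10^5; turbulent; f ≈ 0.0141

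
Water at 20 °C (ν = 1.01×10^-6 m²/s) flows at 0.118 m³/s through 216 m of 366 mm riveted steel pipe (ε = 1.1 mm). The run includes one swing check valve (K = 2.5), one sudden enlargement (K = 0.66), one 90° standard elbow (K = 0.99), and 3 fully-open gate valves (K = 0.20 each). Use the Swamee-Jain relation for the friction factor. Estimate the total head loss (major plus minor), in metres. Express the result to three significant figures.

V = 4Q/(πD²) = 1.122 m/s; V²/2g = 0.06412 m
Re = 4.06×10^5, ε/D = 0.00301 → f = 0.02664 (Swamee-Jain)
Major: h_f = f(L/D)·V²/2g = 0.02664·590.2·0.06412 = 1.008 m
Minor: ΣK = 4.75; h_m = ΣK·V²/2g = 0.3045 m
Total H_L = 1.008 + 0.3045 = 1.312 m

H_L ≈ 1.31 m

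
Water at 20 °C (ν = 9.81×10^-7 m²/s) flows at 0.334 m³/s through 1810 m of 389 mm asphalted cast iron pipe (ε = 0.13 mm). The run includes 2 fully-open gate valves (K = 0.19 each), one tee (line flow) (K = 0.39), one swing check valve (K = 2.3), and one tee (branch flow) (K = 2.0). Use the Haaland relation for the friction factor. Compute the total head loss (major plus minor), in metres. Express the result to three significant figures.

H_L ≈ 31.7 m

V = 4Q/(πD²) = 2.810 m/s; V²/2g = 0.4025 m
Re = 1.11×10^6, ε/D = 3.34×10^-4 → f = 0.01585 (Haaland)
Major: h_f = f(L/D)·V²/2g = 0.01585·4653·0.4025 = 29.68 m
Minor: ΣK = 5.07; h_m = ΣK·V²/2g = 2.041 m
Total H_L = 29.68 + 2.041 = 31.72 m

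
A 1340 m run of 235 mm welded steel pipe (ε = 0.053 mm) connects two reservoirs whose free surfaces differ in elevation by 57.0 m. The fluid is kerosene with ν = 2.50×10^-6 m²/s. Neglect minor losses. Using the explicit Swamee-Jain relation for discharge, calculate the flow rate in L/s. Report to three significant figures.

Q ≈ 150 L/s

Swamee-Jain (Type II): Q = -0.965·√(gD⁵h_f/L)·ln[ε/(3.7D) + √(3.17ν²L/(gD³h_f))]
√(gD⁵h_f/L) = √(9.81·0.235⁵·57.0/1340) = 0.01729
ε/(3.7D) = 6.10×10^-5; √(3.17ν²L/(gD³h_f)) = 6.05×10^-5
Q = -0.965·0.01729·ln(1.214×10^-4) = 0.1505 m³/s
Check: V = 3.47 m/s, Re = 3.26×10^5, f = 0.01637, h_f = 57.3 m ≈ 57.0 m ✓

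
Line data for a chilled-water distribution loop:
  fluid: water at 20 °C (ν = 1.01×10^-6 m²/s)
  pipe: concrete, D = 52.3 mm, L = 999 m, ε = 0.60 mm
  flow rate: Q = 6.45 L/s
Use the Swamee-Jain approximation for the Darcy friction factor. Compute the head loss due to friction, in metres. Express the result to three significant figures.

h_f ≈ 353 m

V = 4Q/(πD²) = 4·0.00645/(π·0.0523²) = 3.002 m/s
Re = VD/ν = 3.002·0.0523/1.01×10^-6 = 1.55×10^5 → turbulent
ε/D = 0.60/52.3 = 0.0115
Swamee-Jain: f = 0.04026
h_f = f(L/D)V²/(2g) = 0.04026·(999/0.0523)·3.002²/(2·9.81) = 353.4 m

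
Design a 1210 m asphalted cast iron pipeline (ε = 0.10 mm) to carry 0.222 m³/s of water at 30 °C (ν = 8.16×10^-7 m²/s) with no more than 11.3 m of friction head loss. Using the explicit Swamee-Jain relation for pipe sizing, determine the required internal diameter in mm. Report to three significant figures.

D ≈ 374 mm

Swamee-Jain (Type III): D = 0.66·[ε^1.25·(LQ²/(gh_f))^4.75 + ν·Q^9.4·(L/(gh_f))^5.2]^0.04
LQ²/(gh_f) = 0.5380; L/(gh_f) = 10.92
Term 1 = ε^1.25·(…)^4.75 = 5.26×10^-7; Term 2 = ν·Q^9.4·(…)^5.2 = 1.46×10^-7
D = 0.66·(5.26×10^-7 + 1.46×10^-7)^0.04 = 0.3738 m = 374 mm
Check: V = 2.02 m/s, Re = 9.27×10^5, f = 0.01551, h_f = 10.5 m ≈ 11.3 m ✓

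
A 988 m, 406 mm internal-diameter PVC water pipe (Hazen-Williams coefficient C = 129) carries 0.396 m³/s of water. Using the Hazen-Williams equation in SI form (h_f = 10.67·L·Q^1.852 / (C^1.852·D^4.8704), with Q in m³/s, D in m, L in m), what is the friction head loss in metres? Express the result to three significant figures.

h_f = 10.67·988·0.396^1.852 / (129^1.852·0.406^4.8704) = 18.87 m

h_f ≈ 18.9 m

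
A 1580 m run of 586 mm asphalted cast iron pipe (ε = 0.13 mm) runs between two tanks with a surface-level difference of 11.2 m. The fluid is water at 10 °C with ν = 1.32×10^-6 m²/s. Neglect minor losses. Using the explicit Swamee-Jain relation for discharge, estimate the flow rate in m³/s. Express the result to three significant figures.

Q ≈ 0.631 m³/s

Swamee-Jain (Type II): Q = -0.965·√(gD⁵h_f/L)·ln[ε/(3.7D) + √(3.17ν²L/(gD³h_f))]
√(gD⁵h_f/L) = √(9.81·0.586⁵·11.2/1580) = 0.06932
ε/(3.7D) = 6.00×10^-5; √(3.17ν²L/(gD³h_f)) = 1.99×10^-5
Q = -0.965·0.06932·ln(7.983×10^-5) = 0.6312 m³/s
Check: V = 2.34 m/s, Re = 1.04×10^6, f = 0.01497, h_f = 11.3 m ≈ 11.2 m ✓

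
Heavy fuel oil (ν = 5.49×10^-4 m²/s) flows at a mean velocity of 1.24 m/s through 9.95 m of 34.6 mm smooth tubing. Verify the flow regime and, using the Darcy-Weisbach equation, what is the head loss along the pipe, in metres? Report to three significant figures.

h_f ≈ 18.5 m

Re = VD/ν = 1.24·0.03460/5.49×10^-4 = 78.1 → laminar (Re < 2300)
f = 64/Re = 0.8189
h_f = f(L/D)V²/(2g) = 0.8189·(9.95/0.03460)·1.24²/(2·9.81) = 18.46 m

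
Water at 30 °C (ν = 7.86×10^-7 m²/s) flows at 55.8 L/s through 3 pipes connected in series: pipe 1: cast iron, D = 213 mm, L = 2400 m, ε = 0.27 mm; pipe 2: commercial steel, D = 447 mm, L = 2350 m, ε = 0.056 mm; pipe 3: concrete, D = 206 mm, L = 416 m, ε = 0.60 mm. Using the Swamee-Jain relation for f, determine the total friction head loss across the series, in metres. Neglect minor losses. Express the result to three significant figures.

Pipe 1: V = 1.566 m/s, Re = 4.24×10^5, ε/D = 0.00127, f = 0.02154, h_1 = f(L/D)V²/2g = 30.34 m
Pipe 2: V = 0.3556 m/s, Re = 2.02×10^5, ε/D = 1.25×10^-4, f = 0.01656, h_2 = f(L/D)V²/2g = 0.5610 m
Pipe 3: V = 1.674 m/s, Re = 4.39×10^5, ε/D = 0.00291, f = 0.02638, h_3 = f(L/D)V²/2g = 7.612 m
Series → Q common, losses add: H = Σh = 38.51 m

H ≈ 38.5 m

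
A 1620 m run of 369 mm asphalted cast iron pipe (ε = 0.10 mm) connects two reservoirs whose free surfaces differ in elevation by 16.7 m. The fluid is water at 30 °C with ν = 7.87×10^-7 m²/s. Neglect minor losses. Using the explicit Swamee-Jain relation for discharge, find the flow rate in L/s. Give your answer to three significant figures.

Q ≈ 236 L/s

Swamee-Jain (Type II): Q = -0.965·√(gD⁵h_f/L)·ln[ε/(3.7D) + √(3.17ν²L/(gD³h_f))]
√(gD⁵h_f/L) = √(9.81·0.369⁵·16.7/1620) = 0.02630
ε/(3.7D) = 7.32×10^-5; √(3.17ν²L/(gD³h_f)) = 1.97×10^-5
Q = -0.965·0.02630·ln(9.290×10^-5) = 0.2356 m³/s
Check: V = 2.20 m/s, Re = 1.03×10^6, f = 0.01547, h_f = 16.8 m ≈ 16.7 m ✓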